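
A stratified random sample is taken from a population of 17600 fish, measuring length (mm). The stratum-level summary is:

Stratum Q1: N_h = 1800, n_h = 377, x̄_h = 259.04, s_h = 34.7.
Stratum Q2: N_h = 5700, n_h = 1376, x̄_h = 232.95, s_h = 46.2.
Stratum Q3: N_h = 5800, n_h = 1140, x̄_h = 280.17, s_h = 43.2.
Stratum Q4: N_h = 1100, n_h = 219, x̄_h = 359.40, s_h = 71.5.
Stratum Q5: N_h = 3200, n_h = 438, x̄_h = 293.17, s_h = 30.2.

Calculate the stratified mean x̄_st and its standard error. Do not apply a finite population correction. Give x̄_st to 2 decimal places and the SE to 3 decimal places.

x̄_st = Σ W_h x̄_h = (1800·259.04 + 5700·232.95 + 5800·280.17 + 1100·359.40 + 3200·293.17)/17600 = 270.03165
V̂(x̄_st) = Σ W_h² s_h²/n_h, with W_h = N_h/N and N = 17600:
  stratum Q1: (1800/17600)²·34.7²/377 = 0.033407
  stratum Q2: (5700/17600)²·46.2²/1376 = 0.162701
  stratum Q3: (5800/17600)²·43.2²/1140 = 0.177784
  stratum Q4: (1100/17600)²·71.5²/219 = 0.091186
  stratum Q5: (3200/17600)²·30.2²/438 = 0.0688358
V̂(x̄_st) = 0.533914
SE(x̄_st) = √0.533914 = 0.730694

x̄_st ≈ 270.03, SE ≈ 0.731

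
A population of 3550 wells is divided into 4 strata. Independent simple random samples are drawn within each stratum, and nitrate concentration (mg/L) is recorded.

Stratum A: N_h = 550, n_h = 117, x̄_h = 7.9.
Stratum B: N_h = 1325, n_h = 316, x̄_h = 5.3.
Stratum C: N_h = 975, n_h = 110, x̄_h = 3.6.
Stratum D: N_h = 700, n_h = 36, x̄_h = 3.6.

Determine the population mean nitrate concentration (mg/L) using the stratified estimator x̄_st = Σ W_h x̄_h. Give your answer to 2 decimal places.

x̄_st ≈ 4.90

N = Σ N_h = 3550. Stratum weights W_h = N_h/N.
x̄_st = (550·7.9 + 1325·5.3 + 975·3.6 + 700·3.6) / 3550 = 4.9007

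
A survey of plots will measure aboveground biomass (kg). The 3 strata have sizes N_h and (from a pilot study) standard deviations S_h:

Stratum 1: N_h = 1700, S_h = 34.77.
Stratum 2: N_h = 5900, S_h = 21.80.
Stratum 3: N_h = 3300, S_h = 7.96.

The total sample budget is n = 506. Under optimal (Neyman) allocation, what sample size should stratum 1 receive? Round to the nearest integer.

140

Neyman allocation: n_h = n · N_h S_h / Σ N_i S_i, with n = 506.
  stratum 1: N_h·S_h = 1700·34.77 = 59109.00
  stratum 2: N_h·S_h = 5900·21.80 = 128620.00
  stratum 3: N_h·S_h = 3300·7.96 = 26268.00
Σ N_h S_h = 213997.00
n for stratum 1 = 506·59109.00/213997.00 = 139.764 → 140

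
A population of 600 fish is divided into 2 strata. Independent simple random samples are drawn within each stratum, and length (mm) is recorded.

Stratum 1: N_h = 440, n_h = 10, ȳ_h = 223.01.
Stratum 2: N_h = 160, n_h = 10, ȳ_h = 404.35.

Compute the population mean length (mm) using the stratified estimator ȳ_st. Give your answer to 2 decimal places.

ȳ_st ≈ 271.37

N = Σ N_h = 600. Stratum weights W_h = N_h/N.
ȳ_st = (440·223.01 + 160·404.35) / 600 = 271.3673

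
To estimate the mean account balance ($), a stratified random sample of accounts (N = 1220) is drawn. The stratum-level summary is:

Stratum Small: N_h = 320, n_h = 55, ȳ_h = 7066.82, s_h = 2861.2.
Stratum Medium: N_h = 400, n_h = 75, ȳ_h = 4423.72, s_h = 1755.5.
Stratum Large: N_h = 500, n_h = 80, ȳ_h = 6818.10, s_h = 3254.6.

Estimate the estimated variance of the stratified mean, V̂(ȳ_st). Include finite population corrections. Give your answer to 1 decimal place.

V̂(ȳ_st) = Σ W_h² (1 − n_h/N_h) s_h²/n_h, with W_h = N_h/N and N = 1220:
  stratum Small: (320/1220)²·(1 − 55/320)·2861.2²/55 = 8480.27
  stratum Medium: (400/1220)²·(1 − 75/400)·1755.5²/75 = 3588.92
  stratum Large: (500/1220)²·(1 − 80/500)·3254.6²/80 = 18681.2
V̂(ȳ_st) = 30750.4

V̂(ȳ_st) ≈ 30750.4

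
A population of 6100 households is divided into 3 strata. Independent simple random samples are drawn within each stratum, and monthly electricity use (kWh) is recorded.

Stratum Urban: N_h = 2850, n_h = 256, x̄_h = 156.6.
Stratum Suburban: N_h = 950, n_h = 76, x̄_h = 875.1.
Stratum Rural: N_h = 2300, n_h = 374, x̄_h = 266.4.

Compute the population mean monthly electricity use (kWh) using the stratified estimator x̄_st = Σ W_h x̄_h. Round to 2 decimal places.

x̄_st ≈ 309.90

N = Σ N_h = 6100. Stratum weights W_h = N_h/N.
x̄_st = (2850·156.6 + 950·875.1 + 2300·266.4) / 6100 = 309.8975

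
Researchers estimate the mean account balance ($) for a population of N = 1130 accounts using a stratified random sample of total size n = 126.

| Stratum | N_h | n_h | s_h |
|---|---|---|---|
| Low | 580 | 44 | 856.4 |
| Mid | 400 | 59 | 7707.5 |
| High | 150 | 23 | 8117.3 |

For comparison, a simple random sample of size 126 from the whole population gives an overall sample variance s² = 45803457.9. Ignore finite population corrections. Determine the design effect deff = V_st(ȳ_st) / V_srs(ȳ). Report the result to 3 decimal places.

deff ≈ 0.498

V̂(ȳ_st) = Σ W_h² s_h²/n_h, with W_h = N_h/N and N = 1130:
  stratum Low: (580/1130)²·856.4²/44 = 4391.37
  stratum Mid: (400/1130)²·7707.5²/59 = 126165
  stratum High: (150/1130)²·8117.3²/23 = 50480.2
V_st = 181036
V_srs = s²/n = 45803457.9/126 = 363520
deff = V_st / V_srs = 181036/363520 = 0.4980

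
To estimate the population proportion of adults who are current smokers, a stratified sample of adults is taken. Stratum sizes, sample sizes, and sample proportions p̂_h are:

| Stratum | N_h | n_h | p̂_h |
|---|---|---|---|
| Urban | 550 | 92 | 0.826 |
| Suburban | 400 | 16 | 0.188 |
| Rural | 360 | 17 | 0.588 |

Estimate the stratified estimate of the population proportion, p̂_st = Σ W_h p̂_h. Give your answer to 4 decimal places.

N = 1310; stratum weights W_h = N_h/N.
p̂_st = Σ W_h p̂_h = (550·0.826 + 400·0.188 + 360·0.588)/1310 = 0.56579

p̂_st ≈ 0.5658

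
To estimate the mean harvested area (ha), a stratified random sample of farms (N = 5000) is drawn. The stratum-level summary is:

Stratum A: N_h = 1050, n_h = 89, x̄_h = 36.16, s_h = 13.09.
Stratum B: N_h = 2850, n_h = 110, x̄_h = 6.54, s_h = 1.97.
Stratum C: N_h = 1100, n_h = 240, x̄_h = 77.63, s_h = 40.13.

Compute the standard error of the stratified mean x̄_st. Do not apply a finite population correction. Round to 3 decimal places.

SE(x̄_st) ≈ 0.649

V̂(x̄_st) = Σ W_h² s_h²/n_h, with W_h = N_h/N and N = 5000:
  stratum A: (1050/5000)²·13.09²/89 = 0.0849039
  stratum B: (2850/5000)²·1.97²/110 = 0.0114628
  stratum C: (1100/5000)²·40.13²/240 = 0.324767
V̂(x̄_st) = 0.421134
SE(x̄_st) = √0.421134 = 0.648948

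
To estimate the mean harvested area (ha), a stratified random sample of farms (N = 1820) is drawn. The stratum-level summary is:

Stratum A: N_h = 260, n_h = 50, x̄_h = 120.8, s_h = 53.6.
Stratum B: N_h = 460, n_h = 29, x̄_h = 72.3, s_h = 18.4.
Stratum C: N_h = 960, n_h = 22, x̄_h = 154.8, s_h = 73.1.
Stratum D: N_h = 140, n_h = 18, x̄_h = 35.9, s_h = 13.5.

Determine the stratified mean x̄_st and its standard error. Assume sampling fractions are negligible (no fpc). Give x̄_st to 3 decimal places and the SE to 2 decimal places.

x̄_st = Σ W_h x̄_h = (260·120.8 + 460·72.3 + 960·154.8 + 140·35.9)/1820 = 119.94505
V̂(x̄_st) = Σ W_h² s_h²/n_h, with W_h = N_h/N and N = 1820:
  stratum A: (260/1820)²·53.6²/50 = 1.17264
  stratum B: (460/1820)²·18.4²/29 = 0.74578
  stratum C: (960/1820)²·73.1²/22 = 67.579
  stratum D: (140/1820)²·13.5²/18 = 0.0599112
V̂(x̄_st) = 69.5573
SE(x̄_st) = √69.5573 = 8.3401

x̄_st ≈ 119.945, SE ≈ 8.34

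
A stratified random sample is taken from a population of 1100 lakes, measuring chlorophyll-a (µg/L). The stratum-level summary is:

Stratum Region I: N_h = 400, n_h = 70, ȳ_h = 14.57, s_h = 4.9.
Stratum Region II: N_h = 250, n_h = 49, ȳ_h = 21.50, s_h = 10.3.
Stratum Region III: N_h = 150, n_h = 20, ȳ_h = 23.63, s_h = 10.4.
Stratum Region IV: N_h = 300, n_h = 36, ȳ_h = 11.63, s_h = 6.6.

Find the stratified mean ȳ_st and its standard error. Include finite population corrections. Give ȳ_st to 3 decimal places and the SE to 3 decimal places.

ȳ_st = Σ W_h ȳ_h = (400·14.57 + 250·21.50 + 150·23.63 + 300·11.63)/1100 = 16.57864
V̂(ȳ_st) = Σ W_h² (1 − n_h/N_h) s_h²/n_h, with W_h = N_h/N and N = 1100:
  stratum Region I: (400/1100)²·(1 − 70/400)·4.9²/70 = 0.0374182
  stratum Region II: (250/1100)²·(1 − 49/250)·10.3²/49 = 0.0899144
  stratum Region III: (150/1100)²·(1 − 20/150)·10.4²/20 = 0.0871537
  stratum Region IV: (300/1100)²·(1 − 36/300)·6.6²/36 = 0.0792
V̂(ȳ_st) = 0.293686
SE(ȳ_st) = √0.293686 = 0.541928

ȳ_st ≈ 16.579, SE ≈ 0.542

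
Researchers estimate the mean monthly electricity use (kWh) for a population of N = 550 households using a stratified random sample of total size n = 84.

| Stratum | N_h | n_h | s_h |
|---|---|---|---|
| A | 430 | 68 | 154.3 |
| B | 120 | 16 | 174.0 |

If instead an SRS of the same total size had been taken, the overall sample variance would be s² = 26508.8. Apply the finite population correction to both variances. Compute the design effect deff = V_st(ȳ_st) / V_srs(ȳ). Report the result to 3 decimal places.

V̂(ȳ_st) = Σ W_h² (1 − n_h/N_h) s_h²/n_h, with W_h = N_h/N and N = 550:
  stratum A: (430/550)²·(1 − 68/430)·154.3²/68 = 180.167
  stratum B: (120/550)²·(1 − 16/120)·174.0²/16 = 78.067
V_st = 258.234
V_srs = (1 − 84/550)·26508.8/84 = 267.383
deff = V_st / V_srs = 258.234/267.383 = 0.9658

deff ≈ 0.966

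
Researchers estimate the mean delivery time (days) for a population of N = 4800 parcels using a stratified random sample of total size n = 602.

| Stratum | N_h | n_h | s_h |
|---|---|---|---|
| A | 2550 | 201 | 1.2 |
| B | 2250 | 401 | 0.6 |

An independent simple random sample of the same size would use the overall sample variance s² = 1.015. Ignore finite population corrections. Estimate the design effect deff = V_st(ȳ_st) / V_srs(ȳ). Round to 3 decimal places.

V̂(ȳ_st) = Σ W_h² s_h²/n_h, with W_h = N_h/N and N = 4800:
  stratum A: (2550/4800)²·1.2²/201 = 0.00202192
  stratum B: (2250/4800)²·0.6²/401 = 0.000197261
V_st = 0.00221918
V_srs = s²/n = 1.015/602 = 0.00168605
deff = V_st / V_srs = 0.00221918/0.00168605 = 1.3162

deff ≈ 1.316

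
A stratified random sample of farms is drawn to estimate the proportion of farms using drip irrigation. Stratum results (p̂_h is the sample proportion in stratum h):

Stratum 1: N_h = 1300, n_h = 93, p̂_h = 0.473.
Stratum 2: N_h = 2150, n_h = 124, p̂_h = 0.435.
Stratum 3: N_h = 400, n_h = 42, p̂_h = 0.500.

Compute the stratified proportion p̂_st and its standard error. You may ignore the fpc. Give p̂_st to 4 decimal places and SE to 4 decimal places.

N = 3850; stratum weights W_h = N_h/N.
p̂_st = Σ W_h p̂_h = (1300·0.473 + 2150·0.435 + 400·0.500)/3850 = 0.45458
V̂(p̂_st) = Σ W_h² p̂_h(1−p̂_h)/(n_h−1):
  stratum 1: (1300/3850)²·0.473·0.527/92 = 0.000308922
  stratum 2: (2150/3850)²·0.435·0.565/123 = 0.000623143
  stratum 3: (400/3850)²·0.500·0.500/41 = 6.58195e-05
V̂(p̂_st) = 0.000997885; SE = √V̂ = 0.0315893

p̂_st ≈ 0.4546, SE ≈ 0.0316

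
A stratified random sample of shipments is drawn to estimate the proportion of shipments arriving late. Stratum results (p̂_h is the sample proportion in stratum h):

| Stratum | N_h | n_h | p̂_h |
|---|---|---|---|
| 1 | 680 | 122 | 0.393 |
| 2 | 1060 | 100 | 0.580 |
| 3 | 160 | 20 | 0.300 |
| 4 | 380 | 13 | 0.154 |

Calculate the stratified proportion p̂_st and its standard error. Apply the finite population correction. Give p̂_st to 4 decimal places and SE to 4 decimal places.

p̂_st ≈ 0.4336, SE ≈ 0.0311

N = 2280; stratum weights W_h = N_h/N.
p̂_st = Σ W_h p̂_h = (680·0.393 + 1060·0.580 + 160·0.300 + 380·0.154)/2280 = 0.43358
V̂(p̂_st) = Σ W_h² (1 − n_h/N_h) p̂_h(1−p̂_h)/(n_h−1):
  stratum 1: (680/2280)²·(1 − 122/680)·0.393·0.607/121 = 0.000143903
  stratum 2: (1060/2280)²·(1 − 100/1060)·0.580·0.420/99 = 0.00048167
  stratum 3: (160/2280)²·(1 − 20/160)·0.300·0.700/19 = 4.7626e-05
  stratum 4: (380/2280)²·(1 − 13/380)·0.154·0.846/12 = 0.000291266
V̂(p̂_st) = 0.000964465; SE = √V̂ = 0.0310558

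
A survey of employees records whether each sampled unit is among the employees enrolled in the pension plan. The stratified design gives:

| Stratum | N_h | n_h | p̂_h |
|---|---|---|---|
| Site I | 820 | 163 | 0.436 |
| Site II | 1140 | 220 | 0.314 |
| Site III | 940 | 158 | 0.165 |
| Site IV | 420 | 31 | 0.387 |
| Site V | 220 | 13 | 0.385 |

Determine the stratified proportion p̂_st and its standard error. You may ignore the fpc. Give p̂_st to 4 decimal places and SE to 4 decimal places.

N = 3540; stratum weights W_h = N_h/N.
p̂_st = Σ W_h p̂_h = (820·0.436 + 1140·0.314 + 940·0.165 + 420·0.387 + 220·0.385)/3540 = 0.31577
V̂(p̂_st) = Σ W_h² p̂_h(1−p̂_h)/(n_h−1):
  stratum Site I: (820/3540)²·0.436·0.564/162 = 8.14464e-05
  stratum Site II: (1140/3540)²·0.314·0.686/219 = 0.000102003
  stratum Site III: (940/3540)²·0.165·0.835/157 = 6.18757e-05
  stratum Site IV: (420/3540)²·0.387·0.613/30 = 0.000111312
  stratum Site V: (220/3540)²·0.385·0.615/12 = 7.62067e-05
V̂(p̂_st) = 0.000432844; SE = √V̂ = 0.0208049

p̂_st ≈ 0.3158, SE ≈ 0.0208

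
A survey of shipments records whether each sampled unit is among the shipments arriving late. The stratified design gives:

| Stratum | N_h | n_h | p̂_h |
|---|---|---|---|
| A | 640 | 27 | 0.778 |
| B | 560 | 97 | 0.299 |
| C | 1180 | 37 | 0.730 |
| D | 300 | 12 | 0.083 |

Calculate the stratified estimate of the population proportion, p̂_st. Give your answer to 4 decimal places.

p̂_st ≈ 0.5790

N = 2680; stratum weights W_h = N_h/N.
p̂_st = Σ W_h p̂_h = (640·0.778 + 560·0.299 + 1180·0.730 + 300·0.083)/2680 = 0.57898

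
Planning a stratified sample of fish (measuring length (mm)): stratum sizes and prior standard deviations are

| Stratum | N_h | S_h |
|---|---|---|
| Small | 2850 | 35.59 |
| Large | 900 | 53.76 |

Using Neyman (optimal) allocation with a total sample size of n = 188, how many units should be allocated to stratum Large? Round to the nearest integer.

Neyman allocation: n_h = n · N_h S_h / Σ N_i S_i, with n = 188.
  stratum Small: N_h·S_h = 2850·35.59 = 101431.50
  stratum Large: N_h·S_h = 900·53.76 = 48384.00
Σ N_h S_h = 149815.50
n for stratum Large = 188·48384.00/149815.50 = 60.716 → 61

61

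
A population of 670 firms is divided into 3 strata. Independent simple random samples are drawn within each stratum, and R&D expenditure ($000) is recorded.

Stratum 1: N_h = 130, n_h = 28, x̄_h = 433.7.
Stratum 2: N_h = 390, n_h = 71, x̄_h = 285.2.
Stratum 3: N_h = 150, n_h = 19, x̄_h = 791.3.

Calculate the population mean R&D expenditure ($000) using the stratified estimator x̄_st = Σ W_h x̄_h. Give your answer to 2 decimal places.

N = Σ N_h = 670. Stratum weights W_h = N_h/N.
x̄_st = (130·433.7 + 390·285.2 + 150·791.3) / 670 = 427.3194

x̄_st ≈ 427.32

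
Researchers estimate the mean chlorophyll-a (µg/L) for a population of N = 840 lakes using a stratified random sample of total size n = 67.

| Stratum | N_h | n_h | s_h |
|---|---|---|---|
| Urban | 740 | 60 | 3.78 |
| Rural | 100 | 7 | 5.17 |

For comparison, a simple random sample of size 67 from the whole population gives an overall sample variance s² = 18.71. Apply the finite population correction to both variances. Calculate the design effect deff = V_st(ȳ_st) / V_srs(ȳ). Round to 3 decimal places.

deff ≈ 0.857

V̂(ȳ_st) = Σ W_h² (1 − n_h/N_h) s_h²/n_h, with W_h = N_h/N and N = 840:
  stratum Urban: (740/840)²·(1 − 60/740)·3.78²/60 = 0.16983
  stratum Rural: (100/840)²·(1 − 7/100)·5.17²/7 = 0.0503277
V_st = 0.220158
V_srs = (1 − 67/840)·18.71/67 = 0.25698
deff = V_st / V_srs = 0.220158/0.25698 = 0.8567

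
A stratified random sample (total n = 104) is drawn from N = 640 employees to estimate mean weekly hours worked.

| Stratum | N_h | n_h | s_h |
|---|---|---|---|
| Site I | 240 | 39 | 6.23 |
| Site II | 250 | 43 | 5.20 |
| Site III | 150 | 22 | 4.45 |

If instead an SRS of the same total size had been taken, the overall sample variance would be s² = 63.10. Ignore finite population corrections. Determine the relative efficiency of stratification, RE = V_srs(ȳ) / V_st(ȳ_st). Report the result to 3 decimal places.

V̂(ȳ_st) = Σ W_h² s_h²/n_h, with W_h = N_h/N and N = 640:
  stratum Site I: (240/640)²·6.23²/39 = 0.13995
  stratum Site II: (250/640)²·5.20²/43 = 0.0959529
  stratum Site III: (150/640)²·4.45²/22 = 0.0494447
V_st = 0.285348
V_srs = s²/n = 63.10/104 = 0.606731
Relative efficiency = V_srs / V_st = 0.606731/0.285348 = 2.1263

RE ≈ 2.126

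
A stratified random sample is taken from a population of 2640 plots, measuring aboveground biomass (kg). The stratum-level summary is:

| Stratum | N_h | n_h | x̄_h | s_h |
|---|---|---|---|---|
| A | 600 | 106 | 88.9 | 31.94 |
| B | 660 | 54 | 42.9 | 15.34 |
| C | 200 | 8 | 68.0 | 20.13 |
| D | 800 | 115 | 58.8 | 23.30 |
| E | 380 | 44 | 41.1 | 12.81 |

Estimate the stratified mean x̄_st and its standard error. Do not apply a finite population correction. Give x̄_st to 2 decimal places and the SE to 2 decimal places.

x̄_st ≈ 59.82, SE ≈ 1.25

x̄_st = Σ W_h x̄_h = (600·88.9 + 660·42.9 + 200·68.0 + 800·58.8 + 380·41.1)/2640 = 59.81515
V̂(x̄_st) = Σ W_h² s_h²/n_h, with W_h = N_h/N and N = 2640:
  stratum A: (600/2640)²·31.94²/106 = 0.497117
  stratum B: (660/2640)²·15.34²/54 = 0.272356
  stratum C: (200/2640)²·20.13²/8 = 0.290703
  stratum D: (800/2640)²·23.30²/115 = 0.433497
  stratum E: (380/2640)²·12.81²/44 = 0.0772689
V̂(x̄_st) = 1.57094
SE(x̄_st) = √1.57094 = 1.25337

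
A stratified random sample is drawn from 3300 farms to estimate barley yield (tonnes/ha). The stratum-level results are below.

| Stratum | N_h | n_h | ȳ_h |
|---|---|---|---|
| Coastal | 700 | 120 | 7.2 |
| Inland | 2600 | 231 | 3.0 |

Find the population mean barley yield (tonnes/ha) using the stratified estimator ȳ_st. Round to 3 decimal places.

N = Σ N_h = 3300. Stratum weights W_h = N_h/N.
ȳ_st = (700·7.2 + 2600·3.0) / 3300 = 3.89091

ȳ_st ≈ 3.891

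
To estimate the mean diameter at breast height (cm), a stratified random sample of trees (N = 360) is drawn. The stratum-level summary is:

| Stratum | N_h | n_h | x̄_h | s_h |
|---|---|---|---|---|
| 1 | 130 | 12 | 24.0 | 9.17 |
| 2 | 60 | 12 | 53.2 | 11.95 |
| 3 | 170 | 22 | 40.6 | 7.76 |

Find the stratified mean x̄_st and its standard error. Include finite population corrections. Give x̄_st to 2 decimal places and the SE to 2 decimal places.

x̄_st ≈ 36.71, SE ≈ 1.27

x̄_st = Σ W_h x̄_h = (130·24.0 + 60·53.2 + 170·40.6)/360 = 36.70556
V̂(x̄_st) = Σ W_h² (1 − n_h/N_h) s_h²/n_h, with W_h = N_h/N and N = 360:
  stratum 1: (130/360)²·(1 − 12/130)·9.17²/12 = 0.829426
  stratum 2: (60/360)²·(1 − 12/60)·11.95²/12 = 0.264449
  stratum 3: (170/360)²·(1 − 22/170)·7.76²/22 = 0.531381
V̂(x̄_st) = 1.62526
SE(x̄_st) = √1.62526 = 1.27486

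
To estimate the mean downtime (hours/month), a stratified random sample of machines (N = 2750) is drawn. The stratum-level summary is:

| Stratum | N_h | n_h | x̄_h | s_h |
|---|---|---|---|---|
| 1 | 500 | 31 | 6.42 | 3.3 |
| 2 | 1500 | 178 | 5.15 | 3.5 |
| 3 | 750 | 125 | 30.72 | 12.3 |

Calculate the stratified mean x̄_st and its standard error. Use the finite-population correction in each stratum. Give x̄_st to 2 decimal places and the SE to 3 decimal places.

x̄_st ≈ 12.35, SE ≈ 0.322

x̄_st = Σ W_h x̄_h = (500·6.42 + 1500·5.15 + 750·30.72)/2750 = 12.35455
V̂(x̄_st) = Σ W_h² (1 − n_h/N_h) s_h²/n_h, with W_h = N_h/N and N = 2750:
  stratum 1: (500/2750)²·(1 − 31/500)·3.3²/31 = 0.0108929
  stratum 2: (1500/2750)²·(1 − 178/1500)·3.5²/178 = 0.0180457
  stratum 3: (750/2750)²·(1 − 125/750)·12.3²/125 = 0.0750198
V̂(x̄_st) = 0.103958
SE(x̄_st) = √0.103958 = 0.322426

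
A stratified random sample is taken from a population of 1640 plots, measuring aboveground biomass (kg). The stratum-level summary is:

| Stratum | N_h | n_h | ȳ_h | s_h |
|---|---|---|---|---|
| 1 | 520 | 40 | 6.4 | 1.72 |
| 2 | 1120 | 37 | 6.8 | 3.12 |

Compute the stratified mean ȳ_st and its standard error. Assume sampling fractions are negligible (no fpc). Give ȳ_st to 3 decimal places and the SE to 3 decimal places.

ȳ_st = Σ W_h ȳ_h = (520·6.4 + 1120·6.8)/1640 = 6.67317
V̂(ȳ_st) = Σ W_h² s_h²/n_h, with W_h = N_h/N and N = 1640:
  stratum 1: (520/1640)²·1.72²/40 = 0.0074356
  stratum 2: (1120/1640)²·3.12²/37 = 0.122703
V̂(ȳ_st) = 0.130139
SE(ȳ_st) = √0.130139 = 0.360748

ȳ_st ≈ 6.673, SE ≈ 0.361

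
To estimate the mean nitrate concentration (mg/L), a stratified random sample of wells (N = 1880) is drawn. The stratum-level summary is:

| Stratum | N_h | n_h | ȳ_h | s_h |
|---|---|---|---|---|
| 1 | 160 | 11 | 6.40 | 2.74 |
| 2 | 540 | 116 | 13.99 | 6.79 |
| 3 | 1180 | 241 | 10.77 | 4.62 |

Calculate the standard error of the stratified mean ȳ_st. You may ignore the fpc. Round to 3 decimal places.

SE(ȳ_st) ≈ 0.269

V̂(ȳ_st) = Σ W_h² s_h²/n_h, with W_h = N_h/N and N = 1880:
  stratum 1: (160/1880)²·2.74²/11 = 0.00494348
  stratum 2: (540/1880)²·6.79²/116 = 0.0327909
  stratum 3: (1180/1880)²·4.62²/241 = 0.0348911
V̂(ȳ_st) = 0.0726255
SE(ȳ_st) = √0.0726255 = 0.269491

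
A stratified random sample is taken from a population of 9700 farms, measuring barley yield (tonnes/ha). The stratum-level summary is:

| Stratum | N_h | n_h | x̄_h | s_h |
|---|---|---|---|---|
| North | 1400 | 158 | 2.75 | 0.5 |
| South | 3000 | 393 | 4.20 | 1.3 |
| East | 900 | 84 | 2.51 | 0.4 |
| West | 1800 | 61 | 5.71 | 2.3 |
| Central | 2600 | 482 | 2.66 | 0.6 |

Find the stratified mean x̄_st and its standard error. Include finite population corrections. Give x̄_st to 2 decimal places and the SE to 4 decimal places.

x̄_st ≈ 3.70, SE ≈ 0.0577

x̄_st = Σ W_h x̄_h = (1400·2.75 + 3000·4.20 + 900·2.51 + 1800·5.71 + 2600·2.66)/9700 = 3.70134
V̂(x̄_st) = Σ W_h² (1 − n_h/N_h) s_h²/n_h, with W_h = N_h/N and N = 9700:
  stratum North: (1400/9700)²·(1 − 158/1400)·0.5²/158 = 2.92408e-05
  stratum South: (3000/9700)²·(1 − 393/3000)·1.3²/393 = 0.000357448
  stratum East: (900/9700)²·(1 − 84/900)·0.4²/84 = 1.48672e-05
  stratum West: (1800/9700)²·(1 − 61/1800)·2.3²/61 = 0.00288506
  stratum Central: (2600/9700)²·(1 − 482/2600)·0.6²/482 = 4.37131e-05
V̂(x̄_st) = 0.00333033
SE(x̄_st) = √0.00333033 = 0.057709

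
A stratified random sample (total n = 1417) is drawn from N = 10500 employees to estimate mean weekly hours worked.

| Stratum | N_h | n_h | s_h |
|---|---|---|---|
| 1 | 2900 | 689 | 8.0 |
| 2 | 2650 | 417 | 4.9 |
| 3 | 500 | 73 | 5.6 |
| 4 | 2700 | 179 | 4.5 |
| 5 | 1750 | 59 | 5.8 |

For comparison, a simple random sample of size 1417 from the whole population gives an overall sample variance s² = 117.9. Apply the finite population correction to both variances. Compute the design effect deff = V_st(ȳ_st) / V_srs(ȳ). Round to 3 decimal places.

V̂(ȳ_st) = Σ W_h² (1 − n_h/N_h) s_h²/n_h, with W_h = N_h/N and N = 10500:
  stratum 1: (2900/10500)²·(1 − 689/2900)·8.0²/689 = 0.00540218
  stratum 2: (2650/10500)²·(1 − 417/2650)·4.9²/417 = 0.00309038
  stratum 3: (500/10500)²·(1 − 73/500)·5.6²/73 = 0.000831903
  stratum 4: (2700/10500)²·(1 − 179/2700)·4.5²/179 = 0.00698441
  stratum 5: (1750/10500)²·(1 − 59/1750)·5.8²/59 = 0.0153041
V_st = 0.0316129
V_srs = (1 − 1417/10500)·117.9/1417 = 0.0719754
deff = V_st / V_srs = 0.0316129/0.0719754 = 0.4392

deff ≈ 0.439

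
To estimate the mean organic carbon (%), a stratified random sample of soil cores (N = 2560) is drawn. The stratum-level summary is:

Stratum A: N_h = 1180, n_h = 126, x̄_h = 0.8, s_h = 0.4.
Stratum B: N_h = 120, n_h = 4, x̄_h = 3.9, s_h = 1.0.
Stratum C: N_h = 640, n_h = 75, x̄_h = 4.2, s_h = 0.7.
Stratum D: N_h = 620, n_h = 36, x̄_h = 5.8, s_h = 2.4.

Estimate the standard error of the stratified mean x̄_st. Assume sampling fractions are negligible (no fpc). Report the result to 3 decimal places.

V̂(x̄_st) = Σ W_h² s_h²/n_h, with W_h = N_h/N and N = 2560:
  stratum A: (1180/2560)²·0.4²/126 = 0.000269795
  stratum B: (120/2560)²·1.0²/4 = 0.000549316
  stratum C: (640/2560)²·0.7²/75 = 0.000408333
  stratum D: (620/2560)²·2.4²/36 = 0.00938477
V̂(x̄_st) = 0.0106122
SE(x̄_st) = √0.0106122 = 0.103016

SE(x̄_st) ≈ 0.103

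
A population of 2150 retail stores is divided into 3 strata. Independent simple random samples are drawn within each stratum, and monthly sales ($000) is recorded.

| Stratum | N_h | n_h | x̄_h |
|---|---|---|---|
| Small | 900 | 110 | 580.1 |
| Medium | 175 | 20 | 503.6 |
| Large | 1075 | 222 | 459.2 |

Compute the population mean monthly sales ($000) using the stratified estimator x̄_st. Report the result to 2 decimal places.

N = Σ N_h = 2150. Stratum weights W_h = N_h/N.
x̄_st = (900·580.1 + 175·503.6 + 1075·459.2) / 2150 = 513.4233

x̄_st ≈ 513.42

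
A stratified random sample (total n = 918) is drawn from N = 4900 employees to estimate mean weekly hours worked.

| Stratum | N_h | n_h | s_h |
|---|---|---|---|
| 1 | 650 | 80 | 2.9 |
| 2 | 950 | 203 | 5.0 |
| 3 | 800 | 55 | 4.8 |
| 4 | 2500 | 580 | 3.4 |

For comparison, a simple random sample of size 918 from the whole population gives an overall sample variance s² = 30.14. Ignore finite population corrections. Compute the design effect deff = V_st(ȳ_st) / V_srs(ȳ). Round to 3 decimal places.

V̂(ȳ_st) = Σ W_h² s_h²/n_h, with W_h = N_h/N and N = 4900:
  stratum 1: (650/4900)²·2.9²/80 = 0.00184987
  stratum 2: (950/4900)²·5.0²/203 = 0.00462913
  stratum 3: (800/4900)²·4.8²/55 = 0.0111663
  stratum 4: (2500/4900)²·3.4²/580 = 0.00518821
V_st = 0.0228335
V_srs = s²/n = 30.14/918 = 0.0328322
deff = V_st / V_srs = 0.0228335/0.0328322 = 0.6955

deff ≈ 0.695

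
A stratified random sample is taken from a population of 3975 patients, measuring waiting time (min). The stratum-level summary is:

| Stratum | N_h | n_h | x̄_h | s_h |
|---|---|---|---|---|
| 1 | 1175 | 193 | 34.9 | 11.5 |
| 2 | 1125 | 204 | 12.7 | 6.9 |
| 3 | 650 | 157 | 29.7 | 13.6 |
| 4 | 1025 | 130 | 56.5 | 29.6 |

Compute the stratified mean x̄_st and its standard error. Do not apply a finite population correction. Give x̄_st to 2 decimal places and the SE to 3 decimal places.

x̄_st ≈ 33.34, SE ≈ 0.747

x̄_st = Σ W_h x̄_h = (1175·34.9 + 1125·12.7 + 650·29.7 + 1025·56.5)/3975 = 33.33648
V̂(x̄_st) = Σ W_h² s_h²/n_h, with W_h = N_h/N and N = 3975:
  stratum 1: (1175/3975)²·11.5²/193 = 0.0598742
  stratum 2: (1125/3975)²·6.9²/204 = 0.0186939
  stratum 3: (650/3975)²·13.6²/157 = 0.0315015
  stratum 4: (1025/3975)²·29.6²/130 = 0.44814
V̂(x̄_st) = 0.558209
SE(x̄_st) = √0.558209 = 0.747134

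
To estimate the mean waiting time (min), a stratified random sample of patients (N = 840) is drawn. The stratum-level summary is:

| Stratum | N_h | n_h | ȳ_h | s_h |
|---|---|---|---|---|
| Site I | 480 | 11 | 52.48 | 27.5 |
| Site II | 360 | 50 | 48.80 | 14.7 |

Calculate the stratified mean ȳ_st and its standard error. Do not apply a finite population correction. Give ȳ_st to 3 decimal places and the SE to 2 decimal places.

ȳ_st ≈ 50.903, SE ≈ 4.82

ȳ_st = Σ W_h ȳ_h = (480·52.48 + 360·48.80)/840 = 50.90286
V̂(ȳ_st) = Σ W_h² s_h²/n_h, with W_h = N_h/N and N = 840:
  stratum Site I: (480/840)²·27.5²/11 = 22.449
  stratum Site II: (360/840)²·14.7²/50 = 0.7938
V̂(ȳ_st) = 23.2428
SE(ȳ_st) = √23.2428 = 4.82108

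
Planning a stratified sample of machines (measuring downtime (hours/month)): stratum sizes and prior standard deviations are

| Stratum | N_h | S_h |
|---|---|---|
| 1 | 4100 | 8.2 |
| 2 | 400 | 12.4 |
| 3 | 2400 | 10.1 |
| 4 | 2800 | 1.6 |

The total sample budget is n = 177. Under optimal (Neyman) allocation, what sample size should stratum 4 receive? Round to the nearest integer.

Neyman allocation: n_h = n · N_h S_h / Σ N_i S_i, with n = 177.
  stratum 1: N_h·S_h = 4100·8.2 = 33620.00
  stratum 2: N_h·S_h = 400·12.4 = 4960.00
  stratum 3: N_h·S_h = 2400·10.1 = 24240.00
  stratum 4: N_h·S_h = 2800·1.6 = 4480.00
Σ N_h S_h = 67300.00
n for stratum 4 = 177·4480.00/67300.00 = 11.782 → 12

12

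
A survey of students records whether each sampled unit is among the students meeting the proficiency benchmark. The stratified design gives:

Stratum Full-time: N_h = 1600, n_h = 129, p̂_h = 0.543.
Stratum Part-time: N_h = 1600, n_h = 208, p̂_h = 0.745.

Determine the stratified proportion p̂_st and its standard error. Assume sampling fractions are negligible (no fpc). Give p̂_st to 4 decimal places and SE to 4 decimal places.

p̂_st ≈ 0.6440, SE ≈ 0.0267

N = 3200; stratum weights W_h = N_h/N.
p̂_st = Σ W_h p̂_h = (1600·0.543 + 1600·0.745)/3200 = 0.64400
V̂(p̂_st) = Σ W_h² p̂_h(1−p̂_h)/(n_h−1):
  stratum Full-time: (1600/3200)²·0.543·0.457/128 = 0.00048467
  stratum Part-time: (1600/3200)²·0.745·0.255/207 = 0.000229438
V̂(p̂_st) = 0.000714108; SE = √V̂ = 0.0267228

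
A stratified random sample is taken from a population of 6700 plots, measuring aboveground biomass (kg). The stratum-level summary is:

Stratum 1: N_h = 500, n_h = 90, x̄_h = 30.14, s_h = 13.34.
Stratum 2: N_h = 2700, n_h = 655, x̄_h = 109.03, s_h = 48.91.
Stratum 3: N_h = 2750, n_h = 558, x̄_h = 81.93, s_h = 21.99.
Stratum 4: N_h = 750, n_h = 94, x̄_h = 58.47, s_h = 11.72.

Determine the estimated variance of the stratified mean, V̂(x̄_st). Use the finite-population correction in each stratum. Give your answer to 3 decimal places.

V̂(x̄_st) = Σ W_h² (1 − n_h/N_h) s_h²/n_h, with W_h = N_h/N and N = 6700:
  stratum 1: (500/6700)²·(1 − 90/500)·13.34²/90 = 0.0090297
  stratum 2: (2700/6700)²·(1 − 655/2700)·48.91²/655 = 0.449222
  stratum 3: (2750/6700)²·(1 − 558/2750)·21.99²/558 = 0.11637
  stratum 4: (750/6700)²·(1 − 94/750)·11.72²/94 = 0.0160156
V̂(x̄_st) = 0.590637

V̂(x̄_st) ≈ 0.591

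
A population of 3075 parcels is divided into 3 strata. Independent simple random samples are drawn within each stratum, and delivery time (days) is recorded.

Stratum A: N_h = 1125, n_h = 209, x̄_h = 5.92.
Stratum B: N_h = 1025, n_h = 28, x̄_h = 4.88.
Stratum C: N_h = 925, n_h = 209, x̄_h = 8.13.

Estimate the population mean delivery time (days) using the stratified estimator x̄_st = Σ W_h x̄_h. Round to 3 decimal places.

N = Σ N_h = 3075. Stratum weights W_h = N_h/N.
x̄_st = (1125·5.92 + 1025·4.88 + 925·8.13) / 3075 = 6.23813

x̄_st ≈ 6.238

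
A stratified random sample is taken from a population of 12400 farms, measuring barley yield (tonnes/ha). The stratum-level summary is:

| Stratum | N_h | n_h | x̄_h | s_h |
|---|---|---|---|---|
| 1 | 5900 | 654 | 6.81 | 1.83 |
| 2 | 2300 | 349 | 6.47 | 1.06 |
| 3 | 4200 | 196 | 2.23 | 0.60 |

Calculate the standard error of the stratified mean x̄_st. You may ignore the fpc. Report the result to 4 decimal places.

SE(x̄_st) ≈ 0.0385

V̂(x̄_st) = Σ W_h² s_h²/n_h, with W_h = N_h/N and N = 12400:
  stratum 1: (5900/12400)²·1.83²/654 = 0.00115927
  stratum 2: (2300/12400)²·1.06²/349 = 0.000110764
  stratum 3: (4200/12400)²·0.60²/196 = 0.000210718
V̂(x̄_st) = 0.00148075
SE(x̄_st) = √0.00148075 = 0.0384806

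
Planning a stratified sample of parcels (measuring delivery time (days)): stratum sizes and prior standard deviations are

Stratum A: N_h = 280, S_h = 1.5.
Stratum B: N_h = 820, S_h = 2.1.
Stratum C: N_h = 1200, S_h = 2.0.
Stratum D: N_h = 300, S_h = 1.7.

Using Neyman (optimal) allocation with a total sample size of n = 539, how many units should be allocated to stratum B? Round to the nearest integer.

Neyman allocation: n_h = n · N_h S_h / Σ N_i S_i, with n = 539.
  stratum A: N_h·S_h = 280·1.5 = 420.00
  stratum B: N_h·S_h = 820·2.1 = 1722.00
  stratum C: N_h·S_h = 1200·2.0 = 2400.00
  stratum D: N_h·S_h = 300·1.7 = 510.00
Σ N_h S_h = 5052.00
n for stratum B = 539·1722.00/5052.00 = 183.721 → 184

184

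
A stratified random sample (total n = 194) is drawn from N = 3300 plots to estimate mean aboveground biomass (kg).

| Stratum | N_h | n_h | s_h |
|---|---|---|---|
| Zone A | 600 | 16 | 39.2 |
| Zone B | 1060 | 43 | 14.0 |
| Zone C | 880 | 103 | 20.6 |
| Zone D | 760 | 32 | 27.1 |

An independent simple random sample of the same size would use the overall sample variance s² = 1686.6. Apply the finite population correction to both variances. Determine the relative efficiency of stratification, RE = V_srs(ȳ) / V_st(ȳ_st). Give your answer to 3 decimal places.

RE ≈ 1.648

V̂(ȳ_st) = Σ W_h² (1 − n_h/N_h) s_h²/n_h, with W_h = N_h/N and N = 3300:
  stratum Zone A: (600/3300)²·(1 − 16/600)·39.2²/16 = 3.09021
  stratum Zone B: (1060/3300)²·(1 − 43/1060)·14.0²/43 = 0.451218
  stratum Zone C: (880/3300)²·(1 − 103/880)·20.6²/103 = 0.258686
  stratum Zone D: (760/3300)²·(1 − 32/760)·27.1²/32 = 1.16602
V_st = 4.96614
V_srs = (1 − 194/3300)·1686.6/194 = 8.18272
Relative efficiency = V_srs / V_st = 8.18272/4.96614 = 1.6477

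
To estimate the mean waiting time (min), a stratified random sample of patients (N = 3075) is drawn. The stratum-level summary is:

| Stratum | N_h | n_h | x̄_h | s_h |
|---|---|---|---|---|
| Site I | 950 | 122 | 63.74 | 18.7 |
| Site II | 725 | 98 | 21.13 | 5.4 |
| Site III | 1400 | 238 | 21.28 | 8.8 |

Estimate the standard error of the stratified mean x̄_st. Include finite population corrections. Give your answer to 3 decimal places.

V̂(x̄_st) = Σ W_h² (1 − n_h/N_h) s_h²/n_h, with W_h = N_h/N and N = 3075:
  stratum Site I: (950/3075)²·(1 − 122/950)·18.7²/122 = 0.238444
  stratum Site II: (725/3075)²·(1 − 98/725)·5.4²/98 = 0.0143046
  stratum Site III: (1400/3075)²·(1 − 238/1400)·8.8²/238 = 0.0559799
V̂(x̄_st) = 0.308729
SE(x̄_st) = √0.308729 = 0.555634

SE(x̄_st) ≈ 0.556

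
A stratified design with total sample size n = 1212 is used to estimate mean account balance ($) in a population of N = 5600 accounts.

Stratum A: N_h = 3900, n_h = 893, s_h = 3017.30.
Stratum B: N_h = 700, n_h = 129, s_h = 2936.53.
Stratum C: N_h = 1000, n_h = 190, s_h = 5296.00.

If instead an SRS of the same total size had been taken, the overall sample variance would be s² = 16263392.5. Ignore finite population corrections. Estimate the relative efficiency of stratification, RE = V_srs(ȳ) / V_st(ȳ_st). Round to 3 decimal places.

RE ≈ 1.255

V̂(ȳ_st) = Σ W_h² s_h²/n_h, with W_h = N_h/N and N = 5600:
  stratum A: (3900/5600)²·3017.30²/893 = 4944.69
  stratum B: (700/5600)²·2936.53²/129 = 1044.48
  stratum C: (1000/5600)²·5296.00²/190 = 4707.24
V_st = 10696.4
V_srs = s²/n = 16263392.5/1212 = 13418.6
Relative efficiency = V_srs / V_st = 13418.6/10696.4 = 1.2545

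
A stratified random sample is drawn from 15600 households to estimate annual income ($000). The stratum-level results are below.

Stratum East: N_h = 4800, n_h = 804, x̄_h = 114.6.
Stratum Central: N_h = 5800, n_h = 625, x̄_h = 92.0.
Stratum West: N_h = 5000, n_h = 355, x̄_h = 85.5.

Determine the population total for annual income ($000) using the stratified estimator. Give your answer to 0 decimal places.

τ̂_st ≈ 1511180

τ̂_st = Σ N_h x̄_h = 4800·114.6 + 5800·92.0 + 5000·85.5 = 1511180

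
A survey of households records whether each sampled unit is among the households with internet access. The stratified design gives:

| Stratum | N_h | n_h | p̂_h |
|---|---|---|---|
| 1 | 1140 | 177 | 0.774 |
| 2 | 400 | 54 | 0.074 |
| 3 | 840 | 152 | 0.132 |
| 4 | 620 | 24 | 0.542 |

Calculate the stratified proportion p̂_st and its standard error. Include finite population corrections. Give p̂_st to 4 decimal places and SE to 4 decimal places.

N = 3000; stratum weights W_h = N_h/N.
p̂_st = Σ W_h p̂_h = (1140·0.774 + 400·0.074 + 840·0.132 + 620·0.542)/3000 = 0.45296
V̂(p̂_st) = Σ W_h² (1 − n_h/N_h) p̂_h(1−p̂_h)/(n_h−1):
  stratum 1: (1140/3000)²·(1 − 177/1140)·0.774·0.226/176 = 0.000121234
  stratum 2: (400/3000)²·(1 − 54/400)·0.074·0.926/53 = 1.9882e-05
  stratum 3: (840/3000)²·(1 − 152/840)·0.132·0.868/151 = 4.87239e-05
  stratum 4: (620/3000)²·(1 − 24/620)·0.542·0.458/23 = 0.000443131
V̂(p̂_st) = 0.000632971; SE = √V̂ = 0.0251589

p̂_st ≈ 0.4530, SE ≈ 0.0252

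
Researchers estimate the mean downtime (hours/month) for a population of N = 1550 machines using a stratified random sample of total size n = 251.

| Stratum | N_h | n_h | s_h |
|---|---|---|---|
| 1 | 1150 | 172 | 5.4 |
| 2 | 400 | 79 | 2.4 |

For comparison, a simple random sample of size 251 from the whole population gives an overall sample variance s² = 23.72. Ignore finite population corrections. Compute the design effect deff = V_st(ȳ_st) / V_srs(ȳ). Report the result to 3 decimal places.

deff ≈ 1.039

V̂(ȳ_st) = Σ W_h² s_h²/n_h, with W_h = N_h/N and N = 1550:
  stratum 1: (1150/1550)²·5.4²/172 = 0.0933236
  stratum 2: (400/1550)²·2.4²/79 = 0.0048557
V_st = 0.0981793
V_srs = s²/n = 23.72/251 = 0.094502
deff = V_st / V_srs = 0.0981793/0.094502 = 1.0389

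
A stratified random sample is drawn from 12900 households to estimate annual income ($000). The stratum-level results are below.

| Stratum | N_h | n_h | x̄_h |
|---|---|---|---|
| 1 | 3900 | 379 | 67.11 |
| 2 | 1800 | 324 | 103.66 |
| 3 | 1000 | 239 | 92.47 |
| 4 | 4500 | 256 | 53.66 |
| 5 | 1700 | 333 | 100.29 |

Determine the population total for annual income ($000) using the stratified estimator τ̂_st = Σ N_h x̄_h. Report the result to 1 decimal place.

τ̂_st = Σ N_h x̄_h = 3900·67.11 + 1800·103.66 + 1000·92.47 + 4500·53.66 + 1700·100.29 = 952750.0

τ̂_st ≈ 952750.0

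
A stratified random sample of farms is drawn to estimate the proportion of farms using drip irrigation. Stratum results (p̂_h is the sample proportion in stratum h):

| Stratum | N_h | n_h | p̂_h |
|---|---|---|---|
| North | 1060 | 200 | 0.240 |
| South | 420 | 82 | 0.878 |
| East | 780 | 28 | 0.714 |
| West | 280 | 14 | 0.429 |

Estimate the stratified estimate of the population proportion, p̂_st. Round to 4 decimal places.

N = 2540; stratum weights W_h = N_h/N.
p̂_st = Σ W_h p̂_h = (1060·0.240 + 420·0.878 + 780·0.714 + 280·0.429)/2540 = 0.51189

p̂_st ≈ 0.5119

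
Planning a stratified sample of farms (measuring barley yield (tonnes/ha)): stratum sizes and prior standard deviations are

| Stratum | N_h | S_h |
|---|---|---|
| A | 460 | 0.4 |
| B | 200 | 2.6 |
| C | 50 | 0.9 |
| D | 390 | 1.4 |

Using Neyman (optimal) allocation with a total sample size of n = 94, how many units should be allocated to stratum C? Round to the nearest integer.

Neyman allocation: n_h = n · N_h S_h / Σ N_i S_i, with n = 94.
  stratum A: N_h·S_h = 460·0.4 = 184.00
  stratum B: N_h·S_h = 200·2.6 = 520.00
  stratum C: N_h·S_h = 50·0.9 = 45.00
  stratum D: N_h·S_h = 390·1.4 = 546.00
Σ N_h S_h = 1295.00
n for stratum C = 94·45.00/1295.00 = 3.266 → 3

3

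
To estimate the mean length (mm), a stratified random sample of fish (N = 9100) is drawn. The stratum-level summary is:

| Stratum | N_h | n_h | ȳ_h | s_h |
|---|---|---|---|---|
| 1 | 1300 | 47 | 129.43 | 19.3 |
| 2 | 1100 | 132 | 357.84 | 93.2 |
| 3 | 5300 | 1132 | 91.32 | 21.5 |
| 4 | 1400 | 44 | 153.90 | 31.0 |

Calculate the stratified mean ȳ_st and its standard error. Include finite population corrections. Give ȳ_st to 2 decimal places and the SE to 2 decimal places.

ȳ_st = Σ W_h ȳ_h = (1300·129.43 + 1100·357.84 + 5300·91.32 + 1400·153.90)/9100 = 138.60868
V̂(ȳ_st) = Σ W_h² (1 − n_h/N_h) s_h²/n_h, with W_h = N_h/N and N = 9100:
  stratum 1: (1300/9100)²·(1 − 47/1300)·19.3²/47 = 0.155894
  stratum 2: (1100/9100)²·(1 − 132/1100)·93.2²/132 = 0.846142
  stratum 3: (5300/9100)²·(1 − 1132/5300)·21.5²/1132 = 0.108931
  stratum 4: (1400/9100)²·(1 − 44/1400)·31.0²/44 = 0.500698
V̂(ȳ_st) = 1.61166
SE(ȳ_st) = √1.61166 = 1.26951

ȳ_st ≈ 138.61, SE ≈ 1.27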